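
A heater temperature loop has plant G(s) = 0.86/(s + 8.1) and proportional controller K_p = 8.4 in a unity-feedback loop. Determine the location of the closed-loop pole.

Closed-loop transfer function: T(s) = K_p·G(s)/(1 + K_p·G(s)) = 7.224/(s + 8.1 + 7.224) = 7.224/(s + 15.32).
The closed-loop pole is at s = −15.32.

s = -15.32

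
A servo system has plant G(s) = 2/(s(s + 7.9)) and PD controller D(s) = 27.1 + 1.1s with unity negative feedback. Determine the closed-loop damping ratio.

ζ = 0.686

Forward path: (27.1 + 1.1s)·2/(s(s+7.9)). The closed-loop characteristic equation is s² + (7.9 + 2·1.1)s + 2·27.1 = 0.
That is s² + 10.1s + 54.2 = 0, so ω_n = 7.362 rad/s and ζ = 10.1/(2·7.362) = 0.6859.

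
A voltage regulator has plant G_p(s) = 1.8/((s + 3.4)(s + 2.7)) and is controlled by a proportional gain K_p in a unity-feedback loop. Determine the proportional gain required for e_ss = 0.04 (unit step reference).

K_p = 122

For a type-0 loop with proportional control, e_ss = 1/(1 + K_p·G_p(0)).
G_p(0) = 0.1961. Require 1/(1 + K_p·0.1961) = 0.04, so 1 + 0.1961·K_p = 25.
K_p = (25 − 1)/0.1961 = 122.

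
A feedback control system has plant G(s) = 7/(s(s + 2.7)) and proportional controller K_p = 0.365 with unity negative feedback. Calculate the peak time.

From 1 + K_pG(s) = 0: s² + 2.7s + 2.555 = 0 ⇒ ω_n = 1.598, ζ = 0.8446.
Damped frequency ω_d = ω_n√(1−ζ²) = 0.8559 rad/s, so peak time T_p = π/ω_d = 3.67 s.

T_p = 3.67 s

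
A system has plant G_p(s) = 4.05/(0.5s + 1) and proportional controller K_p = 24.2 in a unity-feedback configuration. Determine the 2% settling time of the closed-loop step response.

T_s ≈ 0.0202 s

Closed loop: T(s) = K_p·G_p/(1+K_p·G_p) = 98.01/(0.5s + 1 + 98.01), with pole at s = −(1 + 98.01)/0.5 = −198.
τ = 1/198 = 0.00505 s, so 2% settling time ≈ 4τ = 0.0202 s.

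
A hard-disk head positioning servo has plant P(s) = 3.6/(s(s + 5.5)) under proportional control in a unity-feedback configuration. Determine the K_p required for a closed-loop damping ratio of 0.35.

K_p = 17.1

Closed-loop characteristic equation: s² + 5.5s + K_p·3.6 = 0.
So ω_n = √(3.6K_p) and 2ζω_n = 5.5, giving ζ = 5.5/(2√(3.6K_p)).
Setting ζ = 0.35: √(3.6K_p) = 5.5/(2·0.35) = 7.857, so K_p = 61.73/3.6 = 17.1.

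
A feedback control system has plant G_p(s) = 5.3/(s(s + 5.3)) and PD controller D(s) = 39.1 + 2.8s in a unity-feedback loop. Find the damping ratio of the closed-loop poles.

Forward path: (39.1 + 2.8s)·5.3/(s(s+5.3)). The closed-loop characteristic equation is s² + (5.3 + 5.3·2.8)s + 5.3·39.1 = 0.
That is s² + 20.14s + 207.2 = 0, so ω_n = 14.4 rad/s and ζ = 20.14/(2·14.4) = 0.6995.

ζ = 0.7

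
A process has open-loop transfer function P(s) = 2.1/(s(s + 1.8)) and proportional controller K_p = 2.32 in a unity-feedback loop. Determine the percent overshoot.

Closed-loop characteristic equation: s² + 1.8s + 4.872 = 0, so ω_n = 2.207 rad/s and ζ = 1.8/(2·2.207) = 0.4077.
%OS = 100·exp(−πζ/√(1−ζ²)) = 100·exp(−π·0.4077/√0.8337) = 24.6%.

24.6%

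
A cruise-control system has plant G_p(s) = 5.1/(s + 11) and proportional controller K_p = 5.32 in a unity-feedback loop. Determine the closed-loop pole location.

s = -38.13

Closed-loop transfer function: T(s) = K_p·G_p(s)/(1 + K_p·G_p(s)) = 27.13/(s + 11 + 27.13) = 27.13/(s + 38.13).
The closed-loop pole is at s = −38.13.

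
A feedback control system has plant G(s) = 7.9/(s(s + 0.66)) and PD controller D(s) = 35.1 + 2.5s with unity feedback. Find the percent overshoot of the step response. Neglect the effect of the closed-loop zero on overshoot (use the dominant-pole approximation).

Forward path: (35.1 + 2.5s)·7.9/(s(s+0.66)). The closed-loop characteristic equation is s² + (0.66 + 7.9·2.5)s + 7.9·35.1 = 0.
That is s² + 20.41s + 277.3 = 0, so ω_n = 16.65 rad/s and ζ = 20.41/(2·16.65) = 0.6128.
%OS = 100·exp(−πζ/√(1−ζ²)) = 8.75%.

8.75%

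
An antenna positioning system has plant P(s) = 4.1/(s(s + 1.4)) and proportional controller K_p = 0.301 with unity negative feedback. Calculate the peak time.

From 1 + K_pP(s) = 0: s² + 1.4s + 1.234 = 0 ⇒ ω_n = 1.111, ζ = 0.6301.
Damped frequency ω_d = ω_n√(1−ζ²) = 0.8626 rad/s, so peak time T_p = π/ω_d = 3.64 s.

T_p = 3.64 s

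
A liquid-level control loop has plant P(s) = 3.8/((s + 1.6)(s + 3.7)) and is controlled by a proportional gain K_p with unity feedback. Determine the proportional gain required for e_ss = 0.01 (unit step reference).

Steady-state error for a unit step on this type-0 loop is 1/(1 + K_p·P(0)).
P(0) = 0.6419. Require 1/(1 + K_p·0.6419) = 0.01, so 1 + 0.6419·K_p = 100.
K_p = (100 − 1)/0.6419 = 154.

K_p = 154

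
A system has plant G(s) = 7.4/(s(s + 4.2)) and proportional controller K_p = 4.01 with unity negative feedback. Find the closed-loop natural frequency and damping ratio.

With unity feedback the closed-loop characteristic equation is s² + 4.2s + 4.01·7.4 = s² + 4.2s + 29.67 = 0.
Matching s² + 2ζω_n s + ω_n²: ω_n = √29.67 = 5.447 rad/s and 2ζω_n = 4.2, so ζ = 4.2/(2·5.447) = 0.386.

ω_n = 5.45 rad/s, ζ = 0.386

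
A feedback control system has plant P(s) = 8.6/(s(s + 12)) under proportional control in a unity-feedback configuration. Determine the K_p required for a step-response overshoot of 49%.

K_p = 85.4

From %OS = 100·exp(−πζ/√(1−ζ²)) = 49%, ζ = −ln(0.49)/√(π²+ln²(0.49)) = 0.2214.
Characteristic equation s² + 12s + 8.6K_p = 0 gives ζ = 12/(2√(8.6K_p)).
Setting ζ = 0.2214: √(8.6K_p) = 12/(2·0.2214) = 27.1, so K_p = 734.2/8.6 = 85.4.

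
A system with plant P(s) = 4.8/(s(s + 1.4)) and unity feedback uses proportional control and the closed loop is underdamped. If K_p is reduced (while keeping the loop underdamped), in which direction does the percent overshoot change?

decrease

ζ = 1.4/(2√(4.8K_p)) rises as K_p falls; higher damping means less overshoot.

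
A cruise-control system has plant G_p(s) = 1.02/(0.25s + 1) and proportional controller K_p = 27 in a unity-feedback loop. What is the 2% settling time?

Closed loop: T(s) = K_p·G_p/(1+K_p·G_p) = 27.54/(0.25s + 1 + 27.54), with pole at s = −(1 + 27.54)/0.25 = −114.2.
τ = 1/114.2 = 0.00876 s, so 2% settling time ≈ 4τ = 0.035 s.

T_s ≈ 0.035 s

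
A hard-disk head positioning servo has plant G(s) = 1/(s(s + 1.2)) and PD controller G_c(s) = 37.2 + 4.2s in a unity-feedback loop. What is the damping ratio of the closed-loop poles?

ζ = 0.443

Forward path: (37.2 + 4.2s)·1/(s(s+1.2)). The closed-loop characteristic equation is s² + (1.2 + 1·4.2)s + 1·37.2 = 0.
That is s² + 5.4s + 37.2 = 0, so ω_n = 6.099 rad/s and ζ = 5.4/(2·6.099) = 0.4427.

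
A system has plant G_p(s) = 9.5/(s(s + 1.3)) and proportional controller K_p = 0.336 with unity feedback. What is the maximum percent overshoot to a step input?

Closed-loop characteristic equation: s² + 1.3s + 3.192 = 0, so ω_n = 1.787 rad/s and ζ = 1.3/(2·1.787) = 0.3638.
%OS = 100·exp(−πζ/√(1−ζ²)) = 100·exp(−π·0.3638/√0.8676) = 29.3%.

29.3%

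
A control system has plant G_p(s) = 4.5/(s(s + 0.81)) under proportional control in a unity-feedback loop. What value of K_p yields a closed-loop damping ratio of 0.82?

Closed-loop characteristic equation: s² + 0.81s + K_p·4.5 = 0.
So ω_n = √(4.5K_p) and 2ζω_n = 0.81, giving ζ = 0.81/(2√(4.5K_p)).
Setting ζ = 0.82: √(4.5K_p) = 0.81/(2·0.82) = 0.4939, so K_p = 0.2439/4.5 = 0.0542.

K_p = 0.0542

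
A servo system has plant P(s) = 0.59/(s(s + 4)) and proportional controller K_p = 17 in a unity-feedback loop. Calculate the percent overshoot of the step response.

7.74%

The closed-loop denominator s² + 4s + 10.03 gives ω_n = √10.03 = 3.167 and ζ = 4/(2ω_n) = 0.6315.
%OS = 100·exp(−πζ/√(1−ζ²)) = 100·exp(−π·0.6315/√0.6012) = 7.74%.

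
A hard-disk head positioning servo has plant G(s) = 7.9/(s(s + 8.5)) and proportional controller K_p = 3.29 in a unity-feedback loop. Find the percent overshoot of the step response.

From 1 + K_pG(s) = 0: s² + 8.5s + 25.99 = 0 ⇒ ω_n = 5.098, ζ = 0.8336.
%OS = 100·exp(−πζ/√(1−ζ²)) = 100·exp(−π·0.8336/√0.305) = 0.872%.

0.872%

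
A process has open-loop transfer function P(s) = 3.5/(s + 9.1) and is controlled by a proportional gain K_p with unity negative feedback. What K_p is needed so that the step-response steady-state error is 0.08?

K_p = 29.9

Steady-state error for a unit step on this type-0 loop is 1/(1 + K_p·P(0)).
P(0) = 0.3846. Require 1/(1 + K_p·0.3846) = 0.08, so 1 + 0.3846·K_p = 12.5.
K_p = (12.5 − 1)/0.3846 = 29.9.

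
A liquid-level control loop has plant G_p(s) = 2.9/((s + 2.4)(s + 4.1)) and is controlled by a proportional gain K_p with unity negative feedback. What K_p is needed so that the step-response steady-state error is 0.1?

K_p = 30.5

Steady-state error for a unit step on this type-0 loop is 1/(1 + K_p·G_p(0)).
G_p(0) = 0.2947. Require 1/(1 + K_p·0.2947) = 0.1, so 1 + 0.2947·K_p = 10.
K_p = (10 − 1)/0.2947 = 30.5.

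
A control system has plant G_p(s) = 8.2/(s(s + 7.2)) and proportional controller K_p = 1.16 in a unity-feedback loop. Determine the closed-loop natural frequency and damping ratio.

The closed-loop denominator is s(s+7.2) + 1.16·8.2 = s² + 7.2s + 9.512.
So ω_n² = 9.512 ⇒ ω_n = 3.084 rad/s, and ζ = 7.2/(2ω_n) = 1.17.

ω_n = 3.08 rad/s, ζ = 1.17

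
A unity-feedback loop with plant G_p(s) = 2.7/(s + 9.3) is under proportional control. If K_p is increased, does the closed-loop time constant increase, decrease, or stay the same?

decrease

The closed-loop bandwidth 9.3+K_p·2.7 grows with K_p, so τ shrinks.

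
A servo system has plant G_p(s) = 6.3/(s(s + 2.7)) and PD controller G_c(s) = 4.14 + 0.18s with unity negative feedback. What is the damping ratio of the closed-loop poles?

Forward path: (4.14 + 0.18s)·6.3/(s(s+2.7)). The closed-loop characteristic equation is s² + (2.7 + 6.3·0.18)s + 6.3·4.14 = 0.
That is s² + 3.834s + 26.08 = 0, so ω_n = 5.107 rad/s and ζ = 3.834/(2·5.107) = 0.3754.

ζ = 0.375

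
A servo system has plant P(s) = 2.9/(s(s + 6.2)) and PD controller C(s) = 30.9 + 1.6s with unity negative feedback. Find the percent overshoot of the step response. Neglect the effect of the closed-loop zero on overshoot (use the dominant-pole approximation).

11.1%

Forward path: (30.9 + 1.6s)·2.9/(s(s+6.2)). The closed-loop characteristic equation is s² + (6.2 + 2.9·1.6)s + 2.9·30.9 = 0.
That is s² + 10.84s + 89.61 = 0, so ω_n = 9.466 rad/s and ζ = 10.84/(2·9.466) = 0.5726.
%OS = 100·exp(−πζ/√(1−ζ²)) = 11.1%.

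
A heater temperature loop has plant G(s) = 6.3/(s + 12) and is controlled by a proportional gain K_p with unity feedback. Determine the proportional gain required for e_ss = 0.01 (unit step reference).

K_p = 189

Steady-state error for a unit step on this type-0 loop is 1/(1 + K_p·G(0)).
G(0) = 0.525. Require 1/(1 + K_p·0.525) = 0.01, so 1 + 0.525·K_p = 100.
K_p = (100 − 1)/0.525 = 189.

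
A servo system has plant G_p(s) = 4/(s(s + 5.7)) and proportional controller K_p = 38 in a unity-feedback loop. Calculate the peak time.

T_p = 0.262 s

Closed-loop characteristic equation: s² + 5.7s + 152 = 0, so ω_n = 12.33 rad/s and ζ = 5.7/(2·12.33) = 0.2312.
Damped frequency ω_d = ω_n√(1−ζ²) = 11.99 rad/s, so peak time T_p = π/ω_d = 0.262 s.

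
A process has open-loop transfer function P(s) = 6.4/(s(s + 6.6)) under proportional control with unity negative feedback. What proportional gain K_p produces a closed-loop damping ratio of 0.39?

Closed-loop characteristic equation: s² + 6.6s + K_p·6.4 = 0.
So ω_n = √(6.4K_p) and 2ζω_n = 6.6, giving ζ = 6.6/(2√(6.4K_p)).
Setting ζ = 0.39: √(6.4K_p) = 6.6/(2·0.39) = 8.462, so K_p = 71.6/6.4 = 11.2.

K_p = 11.2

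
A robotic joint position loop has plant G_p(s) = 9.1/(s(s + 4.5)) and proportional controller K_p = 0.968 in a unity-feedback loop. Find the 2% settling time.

T_s ≈ 1.78 s

Closed-loop characteristic equation: s² + 4.5s + 8.809 = 0, so ω_n = 2.968 rad/s and ζ = 4.5/(2·2.968) = 0.7581.
2% settling time T_s ≈ 4/(ζω_n) = 4/2.25 = 1.78 s.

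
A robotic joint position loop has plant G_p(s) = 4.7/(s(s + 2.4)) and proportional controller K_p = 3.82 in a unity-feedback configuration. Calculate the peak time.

T_p = 0.773 s

The closed-loop denominator s² + 2.4s + 17.95 gives ω_n = √17.95 = 4.237 and ζ = 2.4/(2ω_n) = 0.2832.
Damped frequency ω_d = ω_n√(1−ζ²) = 4.064 rad/s, so peak time T_p = π/ω_d = 0.773 s.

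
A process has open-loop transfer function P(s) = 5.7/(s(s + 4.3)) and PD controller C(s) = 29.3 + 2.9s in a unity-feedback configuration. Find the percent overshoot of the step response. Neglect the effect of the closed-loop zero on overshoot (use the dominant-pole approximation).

Forward path: (29.3 + 2.9s)·5.7/(s(s+4.3)). The closed-loop characteristic equation is s² + (4.3 + 5.7·2.9)s + 5.7·29.3 = 0.
That is s² + 20.83s + 167 = 0, so ω_n = 12.92 rad/s and ζ = 20.83/(2·12.92) = 0.8059.
%OS = 100·exp(−πζ/√(1−ζ²)) = 1.39%.

1.39%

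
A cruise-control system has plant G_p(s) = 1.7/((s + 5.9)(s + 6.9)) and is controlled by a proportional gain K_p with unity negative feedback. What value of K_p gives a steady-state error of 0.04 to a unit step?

K_p = 575

Steady-state error for a unit step on this type-0 loop is 1/(1 + K_p·G_p(0)).
G_p(0) = 0.04176. Require 1/(1 + K_p·0.04176) = 0.04, so 1 + 0.04176·K_p = 25.
K_p = (25 − 1)/0.04176 = 575.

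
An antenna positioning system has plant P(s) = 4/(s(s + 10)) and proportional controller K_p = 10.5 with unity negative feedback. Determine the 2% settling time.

T_s ≈ 0.8 s

The closed-loop denominator s² + 10s + 42 gives ω_n = √42 = 6.481 and ζ = 10/(2ω_n) = 0.7715.
2% settling time T_s ≈ 4/(ζω_n) = 4/5 = 0.8 s.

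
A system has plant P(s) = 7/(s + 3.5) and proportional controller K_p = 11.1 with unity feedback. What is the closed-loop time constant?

Closed-loop transfer function: T(s) = K_p·P(s)/(1 + K_p·P(s)) = 77.7/(s + 3.5 + 77.7) = 77.7/(s + 81.2).
Time constant τ = 1/81.2 = 0.0123 s.

τ = 0.0123 s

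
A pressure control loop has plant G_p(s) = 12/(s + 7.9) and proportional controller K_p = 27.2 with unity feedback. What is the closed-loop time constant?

τ = 0.00299 s

Closed-loop transfer function: T(s) = K_p·G_p(s)/(1 + K_p·G_p(s)) = 326.4/(s + 7.9 + 326.4) = 326.4/(s + 334.3).
Time constant τ = 1/334.3 = 0.00299 s.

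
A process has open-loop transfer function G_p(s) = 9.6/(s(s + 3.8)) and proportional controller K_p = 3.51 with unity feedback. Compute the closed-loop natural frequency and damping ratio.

1 + K_p·G_p(s) = 0 gives s² + 3.8s + 33.7 = 0.
So ω_n² = 33.7 ⇒ ω_n = 5.805 rad/s, and ζ = 3.8/(2ω_n) = 0.327.

ω_n = 5.8 rad/s, ζ = 0.327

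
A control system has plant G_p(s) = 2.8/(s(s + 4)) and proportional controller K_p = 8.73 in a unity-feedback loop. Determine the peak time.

From 1 + K_pG_p(s) = 0: s² + 4s + 24.44 = 0 ⇒ ω_n = 4.944, ζ = 0.4045.
Damped frequency ω_d = ω_n√(1−ζ²) = 4.522 rad/s, so peak time T_p = π/ω_d = 0.695 s.

T_p = 0.695 s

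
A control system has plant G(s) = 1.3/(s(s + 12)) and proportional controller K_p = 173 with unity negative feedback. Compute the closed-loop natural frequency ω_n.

ω_n = 15 rad/s

With unity feedback the closed-loop characteristic equation is s² + 12s + 173·1.3 = s² + 12s + 224.9 = 0.
So ω_n² = 224.9 ⇒ ω_n = 15 rad/s, and ζ = 12/(2ω_n) = 0.4.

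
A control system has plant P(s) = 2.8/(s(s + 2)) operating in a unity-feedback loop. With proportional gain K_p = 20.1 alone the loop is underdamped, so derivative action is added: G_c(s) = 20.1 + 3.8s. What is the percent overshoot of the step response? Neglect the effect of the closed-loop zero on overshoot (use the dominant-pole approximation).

Forward path: (20.1 + 3.8s)·2.8/(s(s+2)). The closed-loop characteristic equation is s² + (2 + 2.8·3.8)s + 2.8·20.1 = 0.
That is s² + 12.64s + 56.28 = 0, so ω_n = 7.502 rad/s and ζ = 12.64/(2·7.502) = 0.8424.
%OS = 100·exp(−πζ/√(1−ζ²)) = 0.736%.

0.736%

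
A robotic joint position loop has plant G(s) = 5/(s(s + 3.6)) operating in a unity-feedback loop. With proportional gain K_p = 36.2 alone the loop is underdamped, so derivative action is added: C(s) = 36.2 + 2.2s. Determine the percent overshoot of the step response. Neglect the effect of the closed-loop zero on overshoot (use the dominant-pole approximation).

13.1%

Forward path: (36.2 + 2.2s)·5/(s(s+3.6)). The closed-loop characteristic equation is s² + (3.6 + 5·2.2)s + 5·36.2 = 0.
That is s² + 14.6s + 181 = 0, so ω_n = 13.45 rad/s and ζ = 14.6/(2·13.45) = 0.5426.
%OS = 100·exp(−πζ/√(1−ζ²)) = 13.1%.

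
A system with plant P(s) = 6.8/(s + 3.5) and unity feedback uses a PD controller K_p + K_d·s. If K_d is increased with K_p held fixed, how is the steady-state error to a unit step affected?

unchanged

At s = 0 the derivative term contributes nothing: C(0) = K_p regardless of K_d, so K_pos = K_p·P(0) and e_ss are unchanged.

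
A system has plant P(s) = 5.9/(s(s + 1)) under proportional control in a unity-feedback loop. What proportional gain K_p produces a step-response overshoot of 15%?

From %OS = 100·exp(−πζ/√(1−ζ²)) = 15%, ζ = −ln(0.15)/√(π²+ln²(0.15)) = 0.5169.
Characteristic equation s² + 1s + 5.9K_p = 0 gives ζ = 1/(2√(5.9K_p)).
Setting ζ = 0.5169: √(5.9K_p) = 1/(2·0.5169) = 0.9672, so K_p = 0.9356/5.9 = 0.159.

K_p = 0.159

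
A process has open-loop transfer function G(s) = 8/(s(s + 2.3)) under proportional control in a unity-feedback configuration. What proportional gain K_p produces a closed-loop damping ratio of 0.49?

Closed-loop characteristic equation: s² + 2.3s + K_p·8 = 0.
So ω_n = √(8K_p) and 2ζω_n = 2.3, giving ζ = 2.3/(2√(8K_p)).
Setting ζ = 0.49: √(8K_p) = 2.3/(2·0.49) = 2.347, so K_p = 5.508/8 = 0.689.

K_p = 0.689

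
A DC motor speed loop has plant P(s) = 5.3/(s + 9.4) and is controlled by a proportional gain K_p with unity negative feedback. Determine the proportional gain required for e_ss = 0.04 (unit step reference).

For a type-0 loop with proportional control, e_ss = 1/(1 + K_p·P(0)).
P(0) = 0.5638. Require 1/(1 + K_p·0.5638) = 0.04, so 1 + 0.5638·K_p = 25.
K_p = (25 − 1)/0.5638 = 42.6.

K_p = 42.6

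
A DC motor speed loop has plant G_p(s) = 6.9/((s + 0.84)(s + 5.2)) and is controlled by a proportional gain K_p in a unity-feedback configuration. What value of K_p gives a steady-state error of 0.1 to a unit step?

The loop is type 0, so e_ss(step) = 1/(1 + K_pos) with K_pos = K_p·G_p(0).
G_p(0) = 1.58. Require 1/(1 + K_p·1.58) = 0.1, so 1 + 1.58·K_p = 10.
K_p = (10 − 1)/1.58 = 5.7.

K_p = 5.7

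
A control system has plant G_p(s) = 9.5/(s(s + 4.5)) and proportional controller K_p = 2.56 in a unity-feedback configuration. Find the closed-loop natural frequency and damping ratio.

ω_n = 4.93 rad/s, ζ = 0.456

The closed-loop denominator is s(s+4.5) + 2.56·9.5 = s² + 4.5s + 24.32.
So ω_n² = 24.32 ⇒ ω_n = 4.932 rad/s, and ζ = 4.5/(2ω_n) = 0.456.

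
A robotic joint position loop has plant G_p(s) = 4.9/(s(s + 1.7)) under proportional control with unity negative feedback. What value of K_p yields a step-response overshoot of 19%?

From %OS = 100·exp(−πζ/√(1−ζ²)) = 19%, ζ = −ln(0.19)/√(π²+ln²(0.19)) = 0.4673.
Characteristic equation s² + 1.7s + 4.9K_p = 0 gives ζ = 1.7/(2√(4.9K_p)).
Setting ζ = 0.4673: √(4.9K_p) = 1.7/(2·0.4673) = 1.819, so K_p = 3.308/4.9 = 0.675.

K_p = 0.675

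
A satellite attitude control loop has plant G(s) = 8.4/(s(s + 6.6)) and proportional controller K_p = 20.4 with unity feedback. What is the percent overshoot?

From 1 + K_pG(s) = 0: s² + 6.6s + 171.4 = 0 ⇒ ω_n = 13.09, ζ = 0.2521.
%OS = 100·exp(−πζ/√(1−ζ²)) = 100·exp(−π·0.2521/√0.9364) = 44.1%.

44.1%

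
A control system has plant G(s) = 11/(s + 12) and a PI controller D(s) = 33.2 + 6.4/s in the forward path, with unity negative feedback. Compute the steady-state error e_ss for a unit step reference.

The open loop D(s)G(s) has a pole at the origin (type 1), so the static position error constant is infinite and e_ss = 1/(1+∞) = 0.

0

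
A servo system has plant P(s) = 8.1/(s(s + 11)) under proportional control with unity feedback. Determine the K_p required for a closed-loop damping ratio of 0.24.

K_p = 64.8

Closed-loop characteristic equation: s² + 11s + K_p·8.1 = 0.
So ω_n = √(8.1K_p) and 2ζω_n = 11, giving ζ = 11/(2√(8.1K_p)).
Setting ζ = 0.24: √(8.1K_p) = 11/(2·0.24) = 22.92, so K_p = 525.2/8.1 = 64.8.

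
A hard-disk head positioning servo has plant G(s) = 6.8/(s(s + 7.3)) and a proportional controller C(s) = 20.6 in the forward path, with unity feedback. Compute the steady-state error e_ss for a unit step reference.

0

The open loop C(s)G(s) has a pole at the origin (type 1), so the static position error constant is infinite and e_ss = 1/(1+∞) = 0.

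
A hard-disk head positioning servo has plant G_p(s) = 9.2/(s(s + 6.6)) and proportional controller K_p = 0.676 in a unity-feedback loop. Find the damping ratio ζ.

1 + K_p·G_p(s) = 0 gives s² + 6.6s + 6.219 = 0.
So ω_n² = 6.219 ⇒ ω_n = 2.494 rad/s, and ζ = 6.6/(2ω_n) = 1.32.

ζ = 1.32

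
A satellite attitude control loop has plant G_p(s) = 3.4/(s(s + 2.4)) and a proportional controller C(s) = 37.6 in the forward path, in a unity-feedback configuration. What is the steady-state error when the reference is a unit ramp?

The loop has one pole at the origin (type 1). Velocity error constant K_v = lim_{s→0} s·C(s)G_p(s) = 37.6·3.4/2.4 = 53.27.
Steady-state error to a unit ramp: e_ss = 1/K_v = 0.0188.

0.0188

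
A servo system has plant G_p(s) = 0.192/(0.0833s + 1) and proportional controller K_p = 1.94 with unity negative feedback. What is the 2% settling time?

Closed loop: T(s) = K_p·G_p/(1+K_p·G_p) = 0.3725/(0.0833s + 1 + 0.3725), with pole at s = −(1 + 0.3725)/0.0833 = −16.48.
τ = 1/16.48 = 0.06069 s, so 2% settling time ≈ 4τ = 0.243 s.

T_s ≈ 0.243 s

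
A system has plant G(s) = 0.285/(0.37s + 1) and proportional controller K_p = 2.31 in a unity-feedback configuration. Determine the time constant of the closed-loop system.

τ = 0.223 s

Closed loop: T(s) = K_p·G/(1+K_p·G) = 0.6583/(0.37s + 1 + 0.6583), with pole at s = −(1 + 0.6583)/0.37 = −4.482.
Closed-loop time constant τ = 1/4.482 = 0.223 s.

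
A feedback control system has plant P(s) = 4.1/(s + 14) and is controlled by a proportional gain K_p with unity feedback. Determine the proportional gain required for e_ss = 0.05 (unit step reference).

K_p = 64.9

The loop is type 0, so e_ss(step) = 1/(1 + K_pos) with K_pos = K_p·P(0).
P(0) = 0.2929. Require 1/(1 + K_p·0.2929) = 0.05, so 1 + 0.2929·K_p = 20.
K_p = (20 − 1)/0.2929 = 64.9.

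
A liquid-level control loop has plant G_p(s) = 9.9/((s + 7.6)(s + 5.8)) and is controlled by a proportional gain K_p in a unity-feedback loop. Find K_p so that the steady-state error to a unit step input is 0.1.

K_p = 40.1

For a type-0 loop with proportional control, e_ss = 1/(1 + K_p·G_p(0)).
G_p(0) = 0.2246. Require 1/(1 + K_p·0.2246) = 0.1, so 1 + 0.2246·K_p = 10.
K_p = (10 − 1)/0.2246 = 40.1.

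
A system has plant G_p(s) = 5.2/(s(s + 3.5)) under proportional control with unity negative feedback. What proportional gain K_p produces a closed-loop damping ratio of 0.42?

Closed-loop characteristic equation: s² + 3.5s + K_p·5.2 = 0.
So ω_n = √(5.2K_p) and 2ζω_n = 3.5, giving ζ = 3.5/(2√(5.2K_p)).
Setting ζ = 0.42: √(5.2K_p) = 3.5/(2·0.42) = 4.167, so K_p = 17.36/5.2 = 3.34.

K_p = 3.34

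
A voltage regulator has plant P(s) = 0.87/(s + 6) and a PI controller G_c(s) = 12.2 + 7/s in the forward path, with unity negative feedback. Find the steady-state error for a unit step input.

0

The open loop G_c(s)P(s) has a pole at the origin (type 1), so the static position error constant is infinite and e_ss = 1/(1+∞) = 0.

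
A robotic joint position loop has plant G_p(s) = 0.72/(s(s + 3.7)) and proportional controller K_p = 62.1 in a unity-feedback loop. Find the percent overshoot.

From 1 + K_pG_p(s) = 0: s² + 3.7s + 44.71 = 0 ⇒ ω_n = 6.687, ζ = 0.2767.
%OS = 100·exp(−πζ/√(1−ζ²)) = 100·exp(−π·0.2767/√0.9235) = 40.5%.

40.5%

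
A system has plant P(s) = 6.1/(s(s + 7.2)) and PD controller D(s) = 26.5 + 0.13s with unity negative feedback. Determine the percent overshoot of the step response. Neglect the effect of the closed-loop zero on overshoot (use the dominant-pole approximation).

35.3%

Forward path: (26.5 + 0.13s)·6.1/(s(s+7.2)). The closed-loop characteristic equation is s² + (7.2 + 6.1·0.13)s + 6.1·26.5 = 0.
That is s² + 7.993s + 161.6 = 0, so ω_n = 12.71 rad/s and ζ = 7.993/(2·12.71) = 0.3143.
%OS = 100·exp(−πζ/√(1−ζ²)) = 35.3%.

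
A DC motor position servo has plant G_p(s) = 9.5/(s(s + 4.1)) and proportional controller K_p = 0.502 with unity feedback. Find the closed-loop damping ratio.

The closed-loop denominator is s(s+4.1) + 0.502·9.5 = s² + 4.1s + 4.769.
So ω_n² = 4.769 ⇒ ω_n = 2.184 rad/s, and ζ = 4.1/(2ω_n) = 0.939.

ζ = 0.939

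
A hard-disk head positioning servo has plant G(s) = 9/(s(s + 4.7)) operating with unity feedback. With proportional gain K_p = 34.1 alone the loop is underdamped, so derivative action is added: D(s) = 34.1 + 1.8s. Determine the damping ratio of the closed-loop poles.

Forward path: (34.1 + 1.8s)·9/(s(s+4.7)). The closed-loop characteristic equation is s² + (4.7 + 9·1.8)s + 9·34.1 = 0.
That is s² + 20.9s + 306.9 = 0, so ω_n = 17.52 rad/s and ζ = 20.9/(2·17.52) = 0.5965.

ζ = 0.597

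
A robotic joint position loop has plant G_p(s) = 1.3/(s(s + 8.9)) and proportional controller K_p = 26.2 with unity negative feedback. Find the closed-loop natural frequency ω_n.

ω_n = 5.84 rad/s

1 + K_p·G_p(s) = 0 gives s² + 8.9s + 34.06 = 0.
Matching s² + 2ζω_n s + ω_n²: ω_n = √34.06 = 5.836 rad/s and 2ζω_n = 8.9, so ζ = 8.9/(2·5.836) = 0.762.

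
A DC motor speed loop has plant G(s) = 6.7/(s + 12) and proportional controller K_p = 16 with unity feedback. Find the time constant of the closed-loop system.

Closed-loop transfer function: T(s) = K_p·G(s)/(1 + K_p·G(s)) = 107.2/(s + 12 + 107.2) = 107.2/(s + 119.2).
Time constant τ = 1/119.2 = 0.00839 s.

τ = 0.00839 s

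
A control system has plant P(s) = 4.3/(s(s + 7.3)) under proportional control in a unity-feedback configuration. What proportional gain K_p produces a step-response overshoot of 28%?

K_p = 22

From %OS = 100·exp(−πζ/√(1−ζ²)) = 28%, ζ = −ln(0.28)/√(π²+ln²(0.28)) = 0.3755.
Characteristic equation s² + 7.3s + 4.3K_p = 0 gives ζ = 7.3/(2√(4.3K_p)).
Setting ζ = 0.3755: √(4.3K_p) = 7.3/(2·0.3755) = 9.719, so K_p = 94.47/4.3 = 22.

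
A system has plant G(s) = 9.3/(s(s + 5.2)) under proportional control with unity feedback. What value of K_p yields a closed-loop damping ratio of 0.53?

Closed-loop characteristic equation: s² + 5.2s + K_p·9.3 = 0.
So ω_n = √(9.3K_p) and 2ζω_n = 5.2, giving ζ = 5.2/(2√(9.3K_p)).
Setting ζ = 0.53: √(9.3K_p) = 5.2/(2·0.53) = 4.906, so K_p = 24.07/9.3 = 2.59.

K_p = 2.59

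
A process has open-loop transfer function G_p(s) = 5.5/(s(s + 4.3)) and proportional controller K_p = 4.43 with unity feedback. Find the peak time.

Closed-loop characteristic equation: s² + 4.3s + 24.36 = 0, so ω_n = 4.936 rad/s and ζ = 4.3/(2·4.936) = 0.4356.
Damped frequency ω_d = ω_n√(1−ζ²) = 4.443 rad/s, so peak time T_p = π/ω_d = 0.707 s.

T_p = 0.707 s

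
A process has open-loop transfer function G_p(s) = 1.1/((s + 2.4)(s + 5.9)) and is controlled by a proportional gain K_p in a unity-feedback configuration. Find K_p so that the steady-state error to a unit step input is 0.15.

K_p = 72.9

For a type-0 loop with proportional control, e_ss = 1/(1 + K_p·G_p(0)).
G_p(0) = 0.07768. Require 1/(1 + K_p·0.07768) = 0.15, so 1 + 0.07768·K_p = 6.667.
K_p = (6.667 − 1)/0.07768 = 72.9.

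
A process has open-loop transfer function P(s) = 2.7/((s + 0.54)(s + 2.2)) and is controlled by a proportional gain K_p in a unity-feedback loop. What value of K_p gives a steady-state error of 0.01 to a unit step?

For a type-0 loop with proportional control, e_ss = 1/(1 + K_p·P(0)).
P(0) = 2.273. Require 1/(1 + K_p·2.273) = 0.01, so 1 + 2.273·K_p = 100.
K_p = (100 − 1)/2.273 = 43.6.

K_p = 43.6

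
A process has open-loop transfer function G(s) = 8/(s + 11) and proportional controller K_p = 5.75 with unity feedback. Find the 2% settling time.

T_s ≈ 0.0702 s

Closed-loop transfer function: T(s) = K_p·G(s)/(1 + K_p·G(s)) = 46/(s + 11 + 46) = 46/(s + 57).
Time constant τ = 1/57 = 0.01754 s, so the 2% settling time is about 4τ = 0.0702 s.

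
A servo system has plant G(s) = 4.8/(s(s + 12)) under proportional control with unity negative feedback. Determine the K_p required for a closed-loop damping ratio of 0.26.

K_p = 111

Closed-loop characteristic equation: s² + 12s + K_p·4.8 = 0.
So ω_n = √(4.8K_p) and 2ζω_n = 12, giving ζ = 12/(2√(4.8K_p)).
Setting ζ = 0.26: √(4.8K_p) = 12/(2·0.26) = 23.08, so K_p = 532.5/4.8 = 111.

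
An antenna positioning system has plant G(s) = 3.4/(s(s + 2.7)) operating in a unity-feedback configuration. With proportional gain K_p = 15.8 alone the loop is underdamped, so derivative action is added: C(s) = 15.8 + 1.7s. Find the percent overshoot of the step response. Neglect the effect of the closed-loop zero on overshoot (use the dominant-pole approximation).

10.8%

Forward path: (15.8 + 1.7s)·3.4/(s(s+2.7)). The closed-loop characteristic equation is s² + (2.7 + 3.4·1.7)s + 3.4·15.8 = 0.
That is s² + 8.48s + 53.72 = 0, so ω_n = 7.329 rad/s and ζ = 8.48/(2·7.329) = 0.5785.
%OS = 100·exp(−πζ/√(1−ζ²)) = 10.8%.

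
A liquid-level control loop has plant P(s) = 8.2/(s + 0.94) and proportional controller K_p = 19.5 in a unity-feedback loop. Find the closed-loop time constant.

Closed-loop transfer function: T(s) = K_p·P(s)/(1 + K_p·P(s)) = 159.9/(s + 0.94 + 159.9) = 159.9/(s + 160.8).
Time constant τ = 1/160.8 = 0.00622 s.

τ = 0.00622 s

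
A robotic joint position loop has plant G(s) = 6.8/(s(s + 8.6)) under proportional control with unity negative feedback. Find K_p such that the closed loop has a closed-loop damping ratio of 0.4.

K_p = 17

Closed-loop characteristic equation: s² + 8.6s + K_p·6.8 = 0.
So ω_n = √(6.8K_p) and 2ζω_n = 8.6, giving ζ = 8.6/(2√(6.8K_p)).
Setting ζ = 0.4: √(6.8K_p) = 8.6/(2·0.4) = 10.75, so K_p = 115.6/6.8 = 17.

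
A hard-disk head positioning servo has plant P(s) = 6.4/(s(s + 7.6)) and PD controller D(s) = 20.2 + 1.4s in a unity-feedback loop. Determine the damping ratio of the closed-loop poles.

Forward path: (20.2 + 1.4s)·6.4/(s(s+7.6)). The closed-loop characteristic equation is s² + (7.6 + 6.4·1.4)s + 6.4·20.2 = 0.
That is s² + 16.56s + 129.3 = 0, so ω_n = 11.37 rad/s and ζ = 16.56/(2·11.37) = 0.7282.

ζ = 0.728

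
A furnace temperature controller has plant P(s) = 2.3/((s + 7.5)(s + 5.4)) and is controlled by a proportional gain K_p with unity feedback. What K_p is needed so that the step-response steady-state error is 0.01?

K_p = 1740

Steady-state error for a unit step on this type-0 loop is 1/(1 + K_p·P(0)).
P(0) = 0.05679. Require 1/(1 + K_p·0.05679) = 0.01, so 1 + 0.05679·K_p = 100.
K_p = (100 − 1)/0.05679 = 1740.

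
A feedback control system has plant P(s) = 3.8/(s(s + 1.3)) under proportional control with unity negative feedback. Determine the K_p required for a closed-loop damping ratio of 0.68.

K_p = 0.24

Closed-loop characteristic equation: s² + 1.3s + K_p·3.8 = 0.
So ω_n = √(3.8K_p) and 2ζω_n = 1.3, giving ζ = 1.3/(2√(3.8K_p)).
Setting ζ = 0.68: √(3.8K_p) = 1.3/(2·0.68) = 0.9559, so K_p = 0.9137/3.8 = 0.24.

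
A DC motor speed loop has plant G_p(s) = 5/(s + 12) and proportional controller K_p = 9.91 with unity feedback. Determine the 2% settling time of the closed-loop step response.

T_s ≈ 0.065 s

Closed-loop transfer function: T(s) = K_p·G_p(s)/(1 + K_p·G_p(s)) = 49.55/(s + 12 + 49.55) = 49.55/(s + 61.55).
Time constant τ = 1/61.55 = 0.01625 s, so the 2% settling time is about 4τ = 0.065 s.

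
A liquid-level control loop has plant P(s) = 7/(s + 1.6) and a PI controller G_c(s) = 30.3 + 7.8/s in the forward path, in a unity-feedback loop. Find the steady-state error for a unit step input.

The open loop G_c(s)P(s) has a pole at the origin (type 1), so the static position error constant is infinite and e_ss = 1/(1+∞) = 0.

0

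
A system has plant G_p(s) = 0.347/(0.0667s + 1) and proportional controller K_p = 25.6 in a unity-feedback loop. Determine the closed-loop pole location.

s = -148.2

Closed loop: T(s) = K_p·G_p/(1+K_p·G_p) = 8.883/(0.0667s + 1 + 8.883), with pole at s = −(1 + 8.883)/0.0667 = −148.2.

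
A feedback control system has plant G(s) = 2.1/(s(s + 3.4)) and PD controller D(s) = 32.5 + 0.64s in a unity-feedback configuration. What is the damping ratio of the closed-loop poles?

Forward path: (32.5 + 0.64s)·2.1/(s(s+3.4)). The closed-loop characteristic equation is s² + (3.4 + 2.1·0.64)s + 2.1·32.5 = 0.
That is s² + 4.744s + 68.25 = 0, so ω_n = 8.261 rad/s and ζ = 4.744/(2·8.261) = 0.2871.

ζ = 0.287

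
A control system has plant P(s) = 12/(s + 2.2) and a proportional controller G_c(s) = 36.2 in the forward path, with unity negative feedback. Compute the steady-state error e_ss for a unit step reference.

The loop is type 0. Static position error constant K_pos = G_c(0)·P(0) = 36.2·5.455 = 197.5.
Steady-state error to a unit step: e_ss = 1/(1+K_pos) = 1/198.5 = 0.00504.

0.00504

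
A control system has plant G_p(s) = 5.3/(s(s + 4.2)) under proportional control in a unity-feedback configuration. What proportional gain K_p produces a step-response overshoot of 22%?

K_p = 4.41

From %OS = 100·exp(−πζ/√(1−ζ²)) = 22%, ζ = −ln(0.22)/√(π²+ln²(0.22)) = 0.4342.
Characteristic equation s² + 4.2s + 5.3K_p = 0 gives ζ = 4.2/(2√(5.3K_p)).
Setting ζ = 0.4342: √(5.3K_p) = 4.2/(2·0.4342) = 4.837, so K_p = 23.4/5.3 = 4.41.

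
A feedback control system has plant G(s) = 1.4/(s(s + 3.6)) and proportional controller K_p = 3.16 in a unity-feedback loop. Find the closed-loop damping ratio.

The closed-loop denominator is s(s+3.6) + 3.16·1.4 = s² + 3.6s + 4.424.
Matching s² + 2ζω_n s + ω_n²: ω_n = √4.424 = 2.103 rad/s and 2ζω_n = 3.6, so ζ = 3.6/(2·2.103) = 0.856.

ζ = 0.856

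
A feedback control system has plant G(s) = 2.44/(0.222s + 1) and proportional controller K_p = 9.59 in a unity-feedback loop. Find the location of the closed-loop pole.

s = -109.9

Closed loop: T(s) = K_p·G/(1+K_p·G) = 23.4/(0.222s + 1 + 23.4), with pole at s = −(1 + 23.4)/0.222 = −109.9.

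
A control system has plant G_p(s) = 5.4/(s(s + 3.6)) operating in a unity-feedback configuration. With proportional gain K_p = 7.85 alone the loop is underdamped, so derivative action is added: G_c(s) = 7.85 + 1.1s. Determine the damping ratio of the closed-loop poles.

Forward path: (7.85 + 1.1s)·5.4/(s(s+3.6)). The closed-loop characteristic equation is s² + (3.6 + 5.4·1.1)s + 5.4·7.85 = 0.
That is s² + 9.54s + 42.39 = 0, so ω_n = 6.511 rad/s and ζ = 9.54/(2·6.511) = 0.7326.

ζ = 0.733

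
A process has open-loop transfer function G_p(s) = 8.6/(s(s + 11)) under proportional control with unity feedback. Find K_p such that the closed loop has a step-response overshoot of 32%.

K_p = 30.3

From %OS = 100·exp(−πζ/√(1−ζ²)) = 32%, ζ = −ln(0.32)/√(π²+ln²(0.32)) = 0.341.
Characteristic equation s² + 11s + 8.6K_p = 0 gives ζ = 11/(2√(8.6K_p)).
Setting ζ = 0.341: √(8.6K_p) = 11/(2·0.341) = 16.13, so K_p = 260.2/8.6 = 30.3.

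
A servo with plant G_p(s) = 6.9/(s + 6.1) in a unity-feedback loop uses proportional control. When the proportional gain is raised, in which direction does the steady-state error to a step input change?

e_ss = 1/(1 + K_p·G_p(0)); a larger K_p raises the denominator, so e_ss decreases.

decrease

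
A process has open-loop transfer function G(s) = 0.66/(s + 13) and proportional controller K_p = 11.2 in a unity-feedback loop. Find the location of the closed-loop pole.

s = -20.39

Closed-loop transfer function: T(s) = K_p·G(s)/(1 + K_p·G(s)) = 7.392/(s + 13 + 7.392) = 7.392/(s + 20.39).
The closed-loop pole is at s = −20.39.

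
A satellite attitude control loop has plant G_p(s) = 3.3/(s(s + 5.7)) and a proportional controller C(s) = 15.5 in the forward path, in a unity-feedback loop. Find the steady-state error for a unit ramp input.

The loop has one pole at the origin (type 1). Velocity error constant K_v = lim_{s→0} s·C(s)G_p(s) = 15.5·3.3/5.7 = 8.974.
Steady-state error to a unit ramp: e_ss = 1/K_v = 0.111.

0.111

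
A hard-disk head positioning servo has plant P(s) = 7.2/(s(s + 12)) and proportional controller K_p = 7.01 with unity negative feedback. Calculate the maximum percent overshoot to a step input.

0.705%

Closed-loop characteristic equation: s² + 12s + 50.47 = 0, so ω_n = 7.104 rad/s and ζ = 12/(2·7.104) = 0.8446.
%OS = 100·exp(−πζ/√(1−ζ²)) = 100·exp(−π·0.8446/√0.2867) = 0.705%.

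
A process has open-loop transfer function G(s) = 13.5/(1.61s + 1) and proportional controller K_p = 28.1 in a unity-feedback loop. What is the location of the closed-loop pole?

Closed loop: T(s) = K_p·G/(1+K_p·G) = 379.4/(1.61s + 1 + 379.4), with pole at s = −(1 + 379.4)/1.61 = −236.2.

s = -236.2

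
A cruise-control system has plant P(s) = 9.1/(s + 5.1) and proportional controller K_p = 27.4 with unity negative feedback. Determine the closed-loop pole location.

s = -254.4

Closed-loop transfer function: T(s) = K_p·P(s)/(1 + K_p·P(s)) = 249.3/(s + 5.1 + 249.3) = 249.3/(s + 254.4).
The closed-loop pole is at s = −254.4.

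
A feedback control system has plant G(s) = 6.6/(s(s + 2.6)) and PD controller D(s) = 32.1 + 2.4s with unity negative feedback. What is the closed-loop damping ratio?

ζ = 0.633

Forward path: (32.1 + 2.4s)·6.6/(s(s+2.6)). The closed-loop characteristic equation is s² + (2.6 + 6.6·2.4)s + 6.6·32.1 = 0.
That is s² + 18.44s + 211.9 = 0, so ω_n = 14.56 rad/s and ζ = 18.44/(2·14.56) = 0.6334.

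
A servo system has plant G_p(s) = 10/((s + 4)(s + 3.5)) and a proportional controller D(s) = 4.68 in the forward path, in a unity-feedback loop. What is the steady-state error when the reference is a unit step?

The loop is type 0. Static position error constant K_pos = D(0)·G_p(0) = 4.68·0.7143 = 3.343.
Steady-state error to a unit step: e_ss = 1/(1+K_pos) = 1/4.343 = 0.23.

0.23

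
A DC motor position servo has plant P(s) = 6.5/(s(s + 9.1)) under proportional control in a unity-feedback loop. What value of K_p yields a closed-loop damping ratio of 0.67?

K_p = 7.1

Closed-loop characteristic equation: s² + 9.1s + K_p·6.5 = 0.
So ω_n = √(6.5K_p) and 2ζω_n = 9.1, giving ζ = 9.1/(2√(6.5K_p)).
Setting ζ = 0.67: √(6.5K_p) = 9.1/(2·0.67) = 6.791, so K_p = 46.12/6.5 = 7.1.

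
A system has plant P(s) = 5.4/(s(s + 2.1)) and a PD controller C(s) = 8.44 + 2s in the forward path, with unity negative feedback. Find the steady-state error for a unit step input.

0

The open loop C(s)P(s) has a pole at the origin (type 1), so the static position error constant is infinite and e_ss = 1/(1+∞) = 0.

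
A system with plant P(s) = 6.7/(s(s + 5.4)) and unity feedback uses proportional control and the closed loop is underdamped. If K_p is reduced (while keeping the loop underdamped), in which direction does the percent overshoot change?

ζ = 5.4/(2√(6.7K_p)) rises as K_p falls; higher damping means less overshoot.

decrease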